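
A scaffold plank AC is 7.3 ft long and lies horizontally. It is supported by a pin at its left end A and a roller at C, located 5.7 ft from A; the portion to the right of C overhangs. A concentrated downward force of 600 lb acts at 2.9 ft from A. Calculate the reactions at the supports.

Taking moments about A: C_y·5.7 − 600·2.9 = 0 → C_y = 1740/5.7 = 305.263 ≈ 305.3 lb.
ΣF_y = 0: A_y + 305.263 − 600 = 0 → A_y = 294.7 lb.
ΣF_x = 0: no horizontal applied forces, so A_x = 0.

A_x = 0, A_y = 294.7 lb, C_y = 305.3 lb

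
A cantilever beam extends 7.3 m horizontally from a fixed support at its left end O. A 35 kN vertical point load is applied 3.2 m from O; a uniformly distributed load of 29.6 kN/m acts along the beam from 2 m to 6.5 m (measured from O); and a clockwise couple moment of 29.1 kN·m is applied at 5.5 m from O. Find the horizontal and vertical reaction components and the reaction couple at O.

Resultant of the distributed load: 29.6 × 4.5 = 133.2 kN at 4.25 m from O.
ΣF_x = 0: O_x = 0.
ΣF_y = 0: O_y − 35 − 29.6·4.5 = 0 → O_y = 168.2 kN.
ΣM about O: M_O − 35·3.2 − (29.6·4.5)·4.25 − 29.1 = 0 → M_O = 707.2 kN·m.

O_x = 0, O_y = 168.2 kN, M_O = 707.2 kN·m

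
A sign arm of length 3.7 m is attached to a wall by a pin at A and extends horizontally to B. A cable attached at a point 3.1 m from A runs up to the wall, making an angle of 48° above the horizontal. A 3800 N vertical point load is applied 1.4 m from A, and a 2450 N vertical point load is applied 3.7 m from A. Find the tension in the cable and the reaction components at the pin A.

T = 6244 N, A_x = 4178 N, A_y = 1610 N

ΣM about A: T·sin48°·3.1 − 3800·1.4 − 2450·3.7 = 0 → T = 14385/(3.1·0.743145) = 6244.17 ≈ 6244 N.
ΣF_x = 0: A_x − T·cos48° = 0 → A_x = 6244.17 × 0.669131 = 4178 N.
ΣF_y = 0: A_y + T·sin48° − 3800 − 2450 = 0 → A_y = 6250 − 6244.17 × 0.743145 = 1610 N.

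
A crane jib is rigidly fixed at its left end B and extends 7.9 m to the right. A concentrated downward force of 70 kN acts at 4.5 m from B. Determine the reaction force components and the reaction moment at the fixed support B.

B_x = 0, B_y = 70.00 kN, M_B = 315.0 kN·m

ΣF_x = 0: B_x = 0.
ΣF_y = 0: B_y − 70 = 0 → B_y = 70.00 kN.
ΣM about B: M_B − 70·4.5 = 0 → M_B = 315.0 kN·m.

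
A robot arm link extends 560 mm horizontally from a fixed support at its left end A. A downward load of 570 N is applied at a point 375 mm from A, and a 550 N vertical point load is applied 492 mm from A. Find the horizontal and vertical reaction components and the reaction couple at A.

ΣF_x = 0: A_x = 0.
ΣF_y = 0: A_y − 570 − 550 = 0 → A_y = 1120 N.
ΣM about A: M_A − 570·375 − 550·492 = 0 → M_A = 484400 N·mm.

A_x = 0, A_y = 1120 N, M_A = 484400 N·mm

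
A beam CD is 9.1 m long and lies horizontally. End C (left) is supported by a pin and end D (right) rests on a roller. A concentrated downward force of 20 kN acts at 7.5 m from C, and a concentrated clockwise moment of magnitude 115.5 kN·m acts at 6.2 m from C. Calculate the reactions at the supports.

ΣM about C: D_y·9.1 − 20·7.5 − 115.5 = 0 → D_y = 265.5/9.1 = 29.1758 ≈ 29.18 kN.
ΣF_y = 0: C_y + 29.1758 − 20 = 0 → C_y = -9.176 kN.
ΣF_x = 0: no horizontal applied forces, so C_x = 0.

C_x = 0, C_y = -9.176 kN, D_y = 29.18 kN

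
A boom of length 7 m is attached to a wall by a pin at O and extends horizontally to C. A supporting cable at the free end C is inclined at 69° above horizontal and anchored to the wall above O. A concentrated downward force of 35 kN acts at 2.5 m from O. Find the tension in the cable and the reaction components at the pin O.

T = 13.39 kN, O_x = 4.798 kN, O_y = 22.50 kN

ΣM about O: T·sin69°·7 − 35·2.5 = 0 → T = 87.5/(7·0.93358) = 13.3893 ≈ 13.39 kN.
ΣF_x = 0: O_x − T·cos69° = 0 → O_x = 13.3893 × 0.358368 = 4.798 kN.
ΣF_y = 0: O_y + T·sin69° − 35 = 0 → O_y = 35 − 13.3893 × 0.93358 = 22.50 kN.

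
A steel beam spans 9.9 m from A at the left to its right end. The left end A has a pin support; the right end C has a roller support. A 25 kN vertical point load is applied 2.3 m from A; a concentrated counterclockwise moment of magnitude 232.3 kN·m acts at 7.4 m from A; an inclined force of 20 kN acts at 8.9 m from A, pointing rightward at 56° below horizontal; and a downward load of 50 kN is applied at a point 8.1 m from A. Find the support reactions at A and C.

Moments about A: C_y·9.9 − 25·2.3 + 232.3 − 20·sin56°·8.9 − 50·8.1 = 0 → C_y = 377.769/9.9 = 38.1585 ≈ 38.16 kN.
ΣF_y = 0: A_y + 38.1585 − 25 − 20·sin56° − 50 = 0 → A_y = 53.42 kN.
ΣF_x = 0: A_x + 20·cos56° = 0 → A_x = -11.18 kN.

A_x = -11.18 kN, A_y = 53.42 kN, C_y = 38.16 kN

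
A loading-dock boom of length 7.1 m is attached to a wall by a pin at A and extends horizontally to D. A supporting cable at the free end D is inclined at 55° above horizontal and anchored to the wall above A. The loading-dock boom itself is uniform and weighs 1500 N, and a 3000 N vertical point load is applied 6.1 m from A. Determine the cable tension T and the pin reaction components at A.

ΣM about A: T·sin55°·7.1 − 1500·3.55 − 3000·6.1 = 0 → T = 23625/(7.1·0.819152) = 4062.08 ≈ 4062 N.
ΣF_x = 0: A_x − T·cos55° = 0 → A_x = 4062.08 × 0.573576 = 2330 N.
ΣF_y = 0: A_y + T·sin55° − 1500 − 3000 = 0 → A_y = 4500 − 4062.08 × 0.819152 = 1173 N.

T = 4062 N, A_x = 2330 N, A_y = 1173 N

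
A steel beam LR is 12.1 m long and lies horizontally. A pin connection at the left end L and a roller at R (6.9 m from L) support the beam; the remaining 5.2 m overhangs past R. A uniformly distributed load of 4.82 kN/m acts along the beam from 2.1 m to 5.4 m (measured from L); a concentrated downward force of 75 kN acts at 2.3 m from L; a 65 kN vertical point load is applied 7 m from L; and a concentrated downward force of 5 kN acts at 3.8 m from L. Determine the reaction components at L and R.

Resultant of the distributed load: 4.82 × 3.3 = 15.906 kN at 3.75 m from L.
Taking moments about L: R_y·6.9 − (4.82·3.3)·3.75 − 75·2.3 − 65·7 − 5·3.8 = 0 → R_y = 706.1475/6.9 = 102.34 ≈ 102.3 kN.
ΣF_y = 0: L_y + 102.34 − 4.82·3.3 − 75 − 65 − 5 = 0 → L_y = 58.57 kN.
ΣF_x = 0: no horizontal applied forces, so L_x = 0.

L_x = 0, L_y = 58.57 kN, R_y = 102.3 kN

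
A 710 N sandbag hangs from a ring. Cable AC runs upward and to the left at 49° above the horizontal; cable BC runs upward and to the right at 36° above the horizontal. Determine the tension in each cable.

T_AC = 576.6 N, T_BC = 467.6 N

ΣF_x = 0: −T_AC·cos49° + T_BC·cos36° = 0 → T_BC = 0.810934·T_AC.
ΣF_y = 0: T_AC·sin49° + T_BC·sin36° = 710.
Substitute: T_AC·(0.75471 + 0.810934·0.587785) = 710 → T_AC = 576.596 ≈ 576.6 N.
Then T_BC = 0.810934 × 576.596 = 467.6 N.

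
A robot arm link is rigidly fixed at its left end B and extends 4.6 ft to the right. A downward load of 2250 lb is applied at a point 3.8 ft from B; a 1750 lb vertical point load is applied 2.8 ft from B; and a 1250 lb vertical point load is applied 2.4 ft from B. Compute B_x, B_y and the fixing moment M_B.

ΣF_x = 0: B_x = 0.
ΣF_y = 0: B_y − 2250 − 1750 − 1250 = 0 → B_y = 5250 lb.
ΣM about B: M_B − 2250·3.8 − 1750·2.8 − 1250·2.4 = 0 → M_B = 16450 lb·ft.

B_x = 0, B_y = 5250 lb, M_B = 16450 lb·ft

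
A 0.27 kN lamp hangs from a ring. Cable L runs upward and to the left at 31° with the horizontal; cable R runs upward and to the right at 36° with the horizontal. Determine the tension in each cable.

T_L = 0.2373 kN, T_R = 0.2514 kN

ΣF_x = 0: −T_L·cos31° + T_R·cos36° = 0 → T_R = 1.05952·T_L.
ΣF_y = 0: T_L·sin31° + T_R·sin36° = 0.27.
Substitute: T_L·(0.515038 + 1.05952·0.587785) = 0.27 → T_L = 0.237298 ≈ 0.2373 kN.
Then T_R = 1.05952 × 0.237298 = 0.2514 kN.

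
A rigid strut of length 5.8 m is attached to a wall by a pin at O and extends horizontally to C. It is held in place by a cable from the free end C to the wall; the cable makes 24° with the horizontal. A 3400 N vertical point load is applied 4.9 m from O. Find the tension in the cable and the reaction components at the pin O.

ΣM about O: T·sin24°·5.8 − 3400·4.9 = 0 → T = 16660/(5.8·0.406737) = 7062.09 ≈ 7062 N.
ΣF_x = 0: O_x − T·cos24° = 0 → O_x = 7062.09 × 0.913545 = 6452 N.
ΣF_y = 0: O_y + T·sin24° − 3400 = 0 → O_y = 3400 − 7062.09 × 0.406737 = 527.6 N.

T = 7062 N, O_x = 6452 N, O_y = 527.6 N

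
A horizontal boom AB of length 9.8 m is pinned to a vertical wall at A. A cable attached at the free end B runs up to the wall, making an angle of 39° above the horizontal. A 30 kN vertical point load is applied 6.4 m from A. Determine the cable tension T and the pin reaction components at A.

ΣM about A: T·sin39°·9.8 − 30·6.4 = 0 → T = 192/(9.8·0.62932) = 31.1318 ≈ 31.13 kN.
ΣF_x = 0: A_x − T·cos39° = 0 → A_x = 31.1318 × 0.777146 = 24.19 kN.
ΣF_y = 0: A_y + T·sin39° − 30 = 0 → A_y = 30 − 31.1318 × 0.62932 = 10.41 kN.

T = 31.13 kN, A_x = 24.19 kN, A_y = 10.41 kN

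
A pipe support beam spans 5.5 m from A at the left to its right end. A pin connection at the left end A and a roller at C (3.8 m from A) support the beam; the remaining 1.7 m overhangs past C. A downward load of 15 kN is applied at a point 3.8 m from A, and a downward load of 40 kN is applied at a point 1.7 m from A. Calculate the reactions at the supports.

A_x = 0, A_y = 22.11 kN, C_y = 32.89 kN

Moments about A: C_y·3.8 − 15·3.8 − 40·1.7 = 0 → C_y = 125/3.8 = 32.8947 ≈ 32.89 kN.
ΣF_y = 0: A_y + 32.8947 − 15 − 40 = 0 → A_y = 22.11 kN.
ΣF_x = 0: no horizontal applied forces, so A_x = 0.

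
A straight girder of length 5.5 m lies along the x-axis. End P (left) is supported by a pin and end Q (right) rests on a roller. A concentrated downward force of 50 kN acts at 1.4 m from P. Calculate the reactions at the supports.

P_x = 0, P_y = 37.27 kN, Q_y = 12.73 kN

Moments about P: Q_y·5.5 − 50·1.4 = 0 → Q_y = 70/5.5 = 12.7273 ≈ 12.73 kN.
ΣF_y = 0: P_y + 12.7273 − 50 = 0 → P_y = 37.27 kN.
ΣF_x = 0: no horizontal applied forces, so P_x = 0.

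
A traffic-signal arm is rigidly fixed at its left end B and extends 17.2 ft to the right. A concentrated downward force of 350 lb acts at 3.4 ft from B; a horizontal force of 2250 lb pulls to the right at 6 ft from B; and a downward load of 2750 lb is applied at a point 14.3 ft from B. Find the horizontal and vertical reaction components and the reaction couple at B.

ΣF_x = 0: B_x + 2250 = 0 → B_x = -2250 lb.
ΣF_y = 0: B_y − 350 − 2750 = 0 → B_y = 3100 lb.
ΣM about B: M_B − 350·3.4 − 2750·14.3 = 0 → M_B = 40520 lb·ft.

B_x = -2250 lb, B_y = 3100 lb, M_B = 40520 lb·ft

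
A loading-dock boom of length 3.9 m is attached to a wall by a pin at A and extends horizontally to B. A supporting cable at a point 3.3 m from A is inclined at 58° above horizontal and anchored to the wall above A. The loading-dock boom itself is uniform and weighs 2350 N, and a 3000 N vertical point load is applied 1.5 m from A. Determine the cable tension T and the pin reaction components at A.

ΣM about A: T·sin58°·3.3 − 2350·1.95 − 3000·1.5 = 0 → T = 9082.5/(3.3·0.848048) = 3245.42 ≈ 3245 N.
ΣF_x = 0: A_x − T·cos58° = 0 → A_x = 3245.42 × 0.529919 = 1720 N.
ΣF_y = 0: A_y + T·sin58° − 2350 − 3000 = 0 → A_y = 5350 − 3245.42 × 0.848048 = 2598 N.

T = 3245 N, A_x = 1720 N, A_y = 2598 N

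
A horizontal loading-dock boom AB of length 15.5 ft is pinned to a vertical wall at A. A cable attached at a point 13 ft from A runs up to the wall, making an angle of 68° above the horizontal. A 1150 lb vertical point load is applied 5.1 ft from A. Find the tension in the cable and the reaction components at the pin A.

ΣM about A: T·sin68°·13 − 1150·5.1 = 0 → T = 5865/(13·0.927184) = 486.585 ≈ 486.6 lb.
ΣF_x = 0: A_x − T·cos68° = 0 → A_x = 486.585 × 0.374607 = 182.3 lb.
ΣF_y = 0: A_y + T·sin68° − 1150 = 0 → A_y = 1150 − 486.585 × 0.927184 = 698.8 lb.

T = 486.6 lb, A_x = 182.3 lb, A_y = 698.8 lb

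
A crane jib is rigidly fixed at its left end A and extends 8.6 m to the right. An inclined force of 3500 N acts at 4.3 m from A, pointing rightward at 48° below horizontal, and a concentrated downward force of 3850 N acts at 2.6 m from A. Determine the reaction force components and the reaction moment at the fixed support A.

A_x = -2342 N, A_y = 6451 N, M_A = 21190 N·m

ΣF_x = 0: A_x + 3500·cos48° = 0 → A_x = -2342 N.
ΣF_y = 0: A_y − 3500·sin48° − 3850 = 0 → A_y = 6451 N.
ΣM about A: M_A − 3500·sin48°·4.3 − 3850·2.6 = 0 → M_A = 21190 N·m.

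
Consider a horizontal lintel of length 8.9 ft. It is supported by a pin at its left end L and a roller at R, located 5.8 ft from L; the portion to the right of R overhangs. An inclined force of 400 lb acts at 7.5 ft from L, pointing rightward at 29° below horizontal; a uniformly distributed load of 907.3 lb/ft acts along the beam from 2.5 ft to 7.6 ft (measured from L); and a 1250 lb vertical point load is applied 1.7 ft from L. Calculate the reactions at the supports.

Resultant of the distributed load: 907.3 × 5.1 = 4627.23 lb at 5.05 ft from L.
ΣM about L: R_y·5.8 − 400·sin29°·7.5 − (907.3·5.1)·5.05 − 1250·1.7 = 0 → R_y = 26946.9/5.8 = 4646.02 ≈ 4646 lb.
ΣF_y = 0: L_y + 4646.02 − 400·sin29° − 907.3·5.1 − 1250 = 0 → L_y = 1425 lb.
ΣF_x = 0: L_x + 400·cos29° = 0 → L_x = -349.8 lb.

L_x = -349.8 lb, L_y = 1425 lb, R_y = 4646 lb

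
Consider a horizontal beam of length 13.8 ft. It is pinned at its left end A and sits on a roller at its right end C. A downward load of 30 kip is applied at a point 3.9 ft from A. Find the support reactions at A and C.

A_x = 0, A_y = 21.52 kip, C_y = 8.478 kip

Taking moments about A: C_y·13.8 − 30·3.9 = 0 → C_y = 117/13.8 = 8.47826 ≈ 8.478 kip.
ΣF_y = 0: A_y + 8.47826 − 30 = 0 → A_y = 21.52 kip.
ΣF_x = 0: no horizontal applied forces, so A_x = 0.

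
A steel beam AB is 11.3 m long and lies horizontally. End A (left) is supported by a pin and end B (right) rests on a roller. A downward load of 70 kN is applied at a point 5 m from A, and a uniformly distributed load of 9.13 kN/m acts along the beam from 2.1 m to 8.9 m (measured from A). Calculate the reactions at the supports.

Resultant of the distributed load: 9.13 × 6.8 = 62.084 kN at 5.5 m from A.
Taking moments about A: B_y·11.3 − 70·5 − (9.13·6.8)·5.5 = 0 → B_y = 691.462/11.3 = 61.1913 ≈ 61.19 kN.
ΣF_y = 0: A_y + 61.1913 − 70 − 9.13·6.8 = 0 → A_y = 70.89 kN.
ΣF_x = 0: no horizontal applied forces, so A_x = 0.

A_x = 0, A_y = 70.89 kN, B_y = 61.19 kN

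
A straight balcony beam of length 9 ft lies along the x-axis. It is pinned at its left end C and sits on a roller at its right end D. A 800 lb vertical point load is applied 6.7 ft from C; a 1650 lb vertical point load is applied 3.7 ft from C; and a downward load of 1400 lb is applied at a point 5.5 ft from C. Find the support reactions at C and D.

C_x = 0, C_y = 1721 lb, D_y = 2129 lb

Taking moments about C: D_y·9 − 800·6.7 − 1650·3.7 − 1400·5.5 = 0 → D_y = 19165/9 = 2129.44 ≈ 2129 lb.
ΣF_y = 0: C_y + 2129.44 − 800 − 1650 − 1400 = 0 → C_y = 1721 lb.
ΣF_x = 0: no horizontal applied forces, so C_x = 0.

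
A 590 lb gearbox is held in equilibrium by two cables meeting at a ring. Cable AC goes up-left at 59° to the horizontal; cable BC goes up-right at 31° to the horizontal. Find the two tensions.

T_AC = 505.7 lb, T_BC = 303.9 lb

ΣF_x = 0: −T_AC·cos59° + T_BC·cos31° = 0 → T_BC = 0.600861·T_AC.
ΣF_y = 0: T_AC·sin59° + T_BC·sin31° = 590.
Substitute: T_AC·(0.857167 + 0.600861·0.515038) = 590 → T_AC = 505.729 ≈ 505.7 lb.
Then T_BC = 0.600861 × 505.729 = 303.9 lb.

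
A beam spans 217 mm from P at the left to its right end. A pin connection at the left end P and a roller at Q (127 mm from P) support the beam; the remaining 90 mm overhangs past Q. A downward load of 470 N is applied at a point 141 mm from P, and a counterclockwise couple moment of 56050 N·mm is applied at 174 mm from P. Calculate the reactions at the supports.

P_x = 0, P_y = 389.5 N, Q_y = 80.47 N

Taking moments about P: Q_y·127 − 470·141 + 56050 = 0 → Q_y = 10220/127 = 80.4724 ≈ 80.47 N.
ΣF_y = 0: P_y + 80.4724 − 470 = 0 → P_y = 389.5 N.
ΣF_x = 0: no horizontal applied forces, so P_x = 0.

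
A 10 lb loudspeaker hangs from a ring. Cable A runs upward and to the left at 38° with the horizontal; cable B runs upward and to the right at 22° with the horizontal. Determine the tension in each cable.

T_A = 10.71 lb, T_B = 9.099 lb

ΣF_x = 0: −T_A·cos38° + T_B·cos22° = 0 → T_B = 0.849897·T_A.
ΣF_y = 0: T_A·sin38° + T_B·sin22° = 10.
Substitute: T_A·(0.615661 + 0.849897·0.374607) = 10 → T_A = 10.7062 ≈ 10.71 lb.
Then T_B = 0.849897 × 10.7062 = 9.099 lb.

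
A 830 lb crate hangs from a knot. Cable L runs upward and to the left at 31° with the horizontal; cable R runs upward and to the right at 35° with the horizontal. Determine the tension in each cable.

T_L = 744.2 lb, T_R = 778.8 lb

ΣF_x = 0: −T_L·cos31° + T_R·cos35° = 0 → T_R = 1.04641·T_L.
ΣF_y = 0: T_L·sin31° + T_R·sin35° = 830.
Substitute: T_L·(0.515038 + 1.04641·0.573576) = 830 → T_L = 744.239 ≈ 744.2 lb.
Then T_R = 1.04641 × 744.239 = 778.8 lb.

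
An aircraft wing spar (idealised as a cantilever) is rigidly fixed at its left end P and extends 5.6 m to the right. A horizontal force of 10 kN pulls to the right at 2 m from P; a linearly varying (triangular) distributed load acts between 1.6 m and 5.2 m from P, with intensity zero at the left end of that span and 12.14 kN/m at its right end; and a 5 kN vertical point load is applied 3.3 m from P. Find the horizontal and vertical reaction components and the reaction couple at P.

Resultant of the triangular load: ½ × 12.14 × 3.6 = 21.852 kN, acting at 4 m from P (one-third of the span from the peak).
ΣF_x = 0: P_x + 10 = 0 → P_x = -10.00 kN.
ΣF_y = 0: P_y − ½·12.14·3.6 − 5 = 0 → P_y = 26.85 kN.
ΣM about P: M_P − (½·12.14·3.6)·4 − 5·3.3 = 0 → M_P = 103.9 kN·m.

P_x = -10.00 kN, P_y = 26.85 kN, M_P = 103.9 kN·m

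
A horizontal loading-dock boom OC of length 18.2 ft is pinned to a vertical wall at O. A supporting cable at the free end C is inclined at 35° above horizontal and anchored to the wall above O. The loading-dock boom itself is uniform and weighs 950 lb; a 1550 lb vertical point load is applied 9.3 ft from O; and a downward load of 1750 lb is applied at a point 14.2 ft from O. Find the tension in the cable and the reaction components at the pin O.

T = 4589 lb, O_x = 3759 lb, O_y = 1618 lb

ΣM about O: T·sin35°·18.2 − 950·9.1 − 1550·9.3 − 1750·14.2 = 0 → T = 47910/(18.2·0.573576) = 4589.48 ≈ 4589 lb.
ΣF_x = 0: O_x − T·cos35° = 0 → O_x = 4589.48 × 0.819152 = 3759 lb.
ΣF_y = 0: O_y + T·sin35° − 950 − 1550 − 1750 = 0 → O_y = 4250 − 4589.48 × 0.573576 = 1618 lb.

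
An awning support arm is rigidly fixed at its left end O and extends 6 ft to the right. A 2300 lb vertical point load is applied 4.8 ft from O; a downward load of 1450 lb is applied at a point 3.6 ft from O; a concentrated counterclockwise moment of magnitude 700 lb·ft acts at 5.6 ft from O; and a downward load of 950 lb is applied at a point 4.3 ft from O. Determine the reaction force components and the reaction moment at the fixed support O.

O_x = 0, O_y = 4700 lb, M_O = 19640 lb·ft

ΣF_x = 0: O_x = 0.
ΣF_y = 0: O_y − 2300 − 1450 − 950 = 0 → O_y = 4700 lb.
ΣM about O: M_O − 2300·4.8 − 1450·3.6 + 700 − 950·4.3 = 0 → M_O = 19640 lb·ft.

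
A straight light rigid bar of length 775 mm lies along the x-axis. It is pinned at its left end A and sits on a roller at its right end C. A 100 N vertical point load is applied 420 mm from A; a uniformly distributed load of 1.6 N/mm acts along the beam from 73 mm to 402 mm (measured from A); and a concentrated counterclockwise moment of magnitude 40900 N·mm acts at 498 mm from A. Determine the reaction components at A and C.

A_x = 0, A_y = 463.7 N, C_y = 162.7 N

Resultant of the distributed load: 1.6 × 329 = 526.4 N at 237.5 mm from A.
ΣM about A: C_y·775 − 100·420 − (1.6·329)·237.5 + 40900 = 0 → C_y = 126120/775 = 162.735 ≈ 162.7 N.
ΣF_y = 0: A_y + 162.735 − 100 − 1.6·329 = 0 → A_y = 463.7 N.
ΣF_x = 0: no horizontal applied forces, so A_x = 0.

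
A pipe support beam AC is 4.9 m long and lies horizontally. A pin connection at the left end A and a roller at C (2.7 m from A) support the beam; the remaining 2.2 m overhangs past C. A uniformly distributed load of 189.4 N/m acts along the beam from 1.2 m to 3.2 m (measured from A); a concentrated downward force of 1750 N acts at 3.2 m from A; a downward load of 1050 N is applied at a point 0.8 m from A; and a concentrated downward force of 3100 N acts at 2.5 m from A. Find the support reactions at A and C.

Resultant of the distributed load: 189.4 × 2 = 378.8 N at 2.2 m from A.
Moments about A: C_y·2.7 − (189.4·2)·2.2 − 1750·3.2 − 1050·0.8 − 3100·2.5 = 0 → C_y = 15023.36/2.7 = 5564.21 ≈ 5564 N.
ΣF_y = 0: A_y + 5564.21 − 189.4·2 − 1750 − 1050 − 3100 = 0 → A_y = 714.6 N.
ΣF_x = 0: no horizontal applied forces, so A_x = 0.

A_x = 0, A_y = 714.6 N, C_y = 5564 N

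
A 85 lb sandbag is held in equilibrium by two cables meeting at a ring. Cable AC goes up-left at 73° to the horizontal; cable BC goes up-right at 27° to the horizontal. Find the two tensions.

T_AC = 76.90 lb, T_BC = 25.23 lb

ΣF_x = 0: −T_AC·cos73° + T_BC·cos27° = 0 → T_BC = 0.328136·T_AC.
ΣF_y = 0: T_AC·sin73° + T_BC·sin27° = 85.
Substitute: T_AC·(0.956305 + 0.328136·0.45399) = 85 → T_AC = 76.9039 ≈ 76.90 lb.
Then T_BC = 0.328136 × 76.9039 = 25.23 lb.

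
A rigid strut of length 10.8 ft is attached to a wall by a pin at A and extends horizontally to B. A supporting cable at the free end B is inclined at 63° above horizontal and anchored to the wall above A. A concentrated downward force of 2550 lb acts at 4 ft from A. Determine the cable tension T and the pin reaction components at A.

ΣM about A: T·sin63°·10.8 − 2550·4 = 0 → T = 10200/(10.8·0.891007) = 1059.97 ≈ 1060 lb.
ΣF_x = 0: A_x − T·cos63° = 0 → A_x = 1059.97 × 0.45399 = 481.2 lb.
ΣF_y = 0: A_y + T·sin63° − 2550 = 0 → A_y = 2550 − 1059.97 × 0.891007 = 1606 lb.

T = 1060 lb, A_x = 481.2 lb, A_y = 1606 lb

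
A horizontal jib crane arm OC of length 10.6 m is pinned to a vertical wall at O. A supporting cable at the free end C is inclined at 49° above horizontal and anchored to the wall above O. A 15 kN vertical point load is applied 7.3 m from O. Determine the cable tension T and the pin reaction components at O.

ΣM about O: T·sin49°·10.6 − 15·7.3 = 0 → T = 109.5/(10.6·0.75471) = 13.6876 ≈ 13.69 kN.
ΣF_x = 0: O_x − T·cos49° = 0 → O_x = 13.6876 × 0.656059 = 8.980 kN.
ΣF_y = 0: O_y + T·sin49° − 15 = 0 → O_y = 15 − 13.6876 × 0.75471 = 4.670 kN.

T = 13.69 kN, O_x = 8.980 kN, O_y = 4.670 kN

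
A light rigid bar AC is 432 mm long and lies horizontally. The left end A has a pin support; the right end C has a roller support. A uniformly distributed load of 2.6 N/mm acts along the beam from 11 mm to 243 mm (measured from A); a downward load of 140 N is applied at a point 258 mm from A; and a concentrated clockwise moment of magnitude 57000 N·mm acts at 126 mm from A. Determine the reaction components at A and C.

Resultant of the distributed load: 2.6 × 232 = 603.2 N at 127 mm from A.
Taking moments about A: C_y·432 − (2.6·232)·127 − 140·258 − 57000 = 0 → C_y = 169726.4/432 = 392.885 ≈ 392.9 N.
ΣF_y = 0: A_y + 392.885 − 2.6·232 − 140 = 0 → A_y = 350.3 N.
ΣF_x = 0: no horizontal applied forces, so A_x = 0.

A_x = 0, A_y = 350.3 N, C_y = 392.9 N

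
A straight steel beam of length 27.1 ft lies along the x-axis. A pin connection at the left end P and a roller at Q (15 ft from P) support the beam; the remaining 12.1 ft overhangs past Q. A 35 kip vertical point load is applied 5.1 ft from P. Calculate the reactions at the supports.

P_x = 0, P_y = 23.10 kip, Q_y = 11.90 kip

ΣM about P: Q_y·15 − 35·5.1 = 0 → Q_y = 178.5/15 = 11.90 kip.
ΣF_y = 0: P_y + 11.9 − 35 = 0 → P_y = 23.10 kip.
ΣF_x = 0: no horizontal applied forces, so P_x = 0.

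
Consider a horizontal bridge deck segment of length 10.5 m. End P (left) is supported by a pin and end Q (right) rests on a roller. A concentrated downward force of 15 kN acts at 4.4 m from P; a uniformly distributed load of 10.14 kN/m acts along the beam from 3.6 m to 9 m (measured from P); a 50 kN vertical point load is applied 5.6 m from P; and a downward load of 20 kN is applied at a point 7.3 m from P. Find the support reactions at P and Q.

Resultant of the distributed load: 10.14 × 5.4 = 54.756 kN at 6.3 m from P.
Moments about P: Q_y·10.5 − 15·4.4 − (10.14·5.4)·6.3 − 50·5.6 − 20·7.3 = 0 → Q_y = 836.9628/10.5 = 79.7107 ≈ 79.71 kN.
ΣF_y = 0: P_y + 79.7107 − 15 − 10.14·5.4 − 50 − 20 = 0 → P_y = 60.05 kN.
ΣF_x = 0: no horizontal applied forces, so P_x = 0.

P_x = 0, P_y = 60.05 kN, Q_y = 79.71 kN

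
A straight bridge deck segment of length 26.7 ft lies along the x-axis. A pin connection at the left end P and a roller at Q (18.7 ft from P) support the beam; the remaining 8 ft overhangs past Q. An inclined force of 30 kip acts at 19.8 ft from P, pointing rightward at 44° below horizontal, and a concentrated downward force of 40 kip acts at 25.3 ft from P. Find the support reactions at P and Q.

Taking moments about P: Q_y·18.7 − 30·sin44°·19.8 − 40·25.3 = 0 → Q_y = 1424.63/18.7 = 76.1834 ≈ 76.18 kip.
ΣF_y = 0: P_y + 76.1834 − 30·sin44° − 40 = 0 → P_y = -15.34 kip.
ΣF_x = 0: P_x + 30·cos44° = 0 → P_x = -21.58 kip.

P_x = -21.58 kip, P_y = -15.34 kip, Q_y = 76.18 kip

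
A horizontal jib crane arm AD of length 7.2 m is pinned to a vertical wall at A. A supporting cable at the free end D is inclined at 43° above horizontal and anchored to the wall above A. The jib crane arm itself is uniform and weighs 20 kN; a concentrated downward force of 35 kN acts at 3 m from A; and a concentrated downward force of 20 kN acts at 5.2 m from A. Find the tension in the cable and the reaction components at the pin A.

T = 57.23 kN, A_x = 41.85 kN, A_y = 35.97 kN

ΣM about A: T·sin43°·7.2 − 20·3.6 − 35·3 − 20·5.2 = 0 → T = 281/(7.2·0.681998) = 57.2256 ≈ 57.23 kN.
ΣF_x = 0: A_x − T·cos43° = 0 → A_x = 57.2256 × 0.731354 = 41.85 kN.
ΣF_y = 0: A_y + T·sin43° − 20 − 35 − 20 = 0 → A_y = 75 − 57.2256 × 0.681998 = 35.97 kN.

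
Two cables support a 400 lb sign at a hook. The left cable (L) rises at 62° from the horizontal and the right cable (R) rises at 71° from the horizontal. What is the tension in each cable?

ΣF_x = 0: −T_L·cos62° + T_R·cos71° = 0 → T_R = 1.44201·T_L.
ΣF_y = 0: T_L·sin62° + T_R·sin71° = 400.
Substitute: T_L·(0.882948 + 1.44201·0.945519) = 400 → T_L = 178.063 ≈ 178.1 lb.
Then T_R = 1.44201 × 178.063 = 256.8 lb.

T_L = 178.1 lb, T_R = 256.8 lb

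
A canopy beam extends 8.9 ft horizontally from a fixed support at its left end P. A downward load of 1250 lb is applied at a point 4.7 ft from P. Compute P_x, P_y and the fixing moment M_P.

ΣF_x = 0: P_x = 0.
ΣF_y = 0: P_y − 1250 = 0 → P_y = 1250 lb.
ΣM about P: M_P − 1250·4.7 = 0 → M_P = 5875 lb·ft.

P_x = 0, P_y = 1250 lb, M_P = 5875 lb·ft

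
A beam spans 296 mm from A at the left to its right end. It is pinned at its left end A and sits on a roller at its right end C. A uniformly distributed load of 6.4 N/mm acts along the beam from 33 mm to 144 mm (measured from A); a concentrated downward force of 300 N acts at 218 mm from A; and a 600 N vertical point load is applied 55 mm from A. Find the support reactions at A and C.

Resultant of the distributed load: 6.4 × 111 = 710.4 N at 88.5 mm from A.
Taking moments about A: C_y·296 − (6.4·111)·88.5 − 300·218 − 600·55 = 0 → C_y = 161270.4/296 = 544.832 ≈ 544.8 N.
ΣF_y = 0: A_y + 544.832 − 6.4·111 − 300 − 600 = 0 → A_y = 1066 N.
ΣF_x = 0: no horizontal applied forces, so A_x = 0.

A_x = 0, A_y = 1066 N, C_y = 544.8 N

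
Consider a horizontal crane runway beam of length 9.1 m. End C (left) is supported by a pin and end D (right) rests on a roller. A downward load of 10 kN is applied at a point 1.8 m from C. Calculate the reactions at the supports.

C_x = 0, C_y = 8.022 kN, D_y = 1.978 kN

Moments about C: D_y·9.1 − 10·1.8 = 0 → D_y = 18/9.1 = 1.97802 ≈ 1.978 kN.
ΣF_y = 0: C_y + 1.97802 − 10 = 0 → C_y = 8.022 kN.
ΣF_x = 0: no horizontal applied forces, so C_x = 0.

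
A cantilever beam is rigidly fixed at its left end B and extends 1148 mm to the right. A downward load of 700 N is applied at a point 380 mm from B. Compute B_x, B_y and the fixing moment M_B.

B_x = 0, B_y = 700.0 N, M_B = 266000 N·mm

ΣF_x = 0: B_x = 0.
ΣF_y = 0: B_y − 700 = 0 → B_y = 700.0 N.
ΣM about B: M_B − 700·380 = 0 → M_B = 266000 N·mm.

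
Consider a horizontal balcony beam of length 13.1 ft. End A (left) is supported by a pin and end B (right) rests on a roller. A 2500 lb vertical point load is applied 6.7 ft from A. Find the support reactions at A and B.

A_x = 0, A_y = 1221 lb, B_y = 1279 lb

Taking moments about A: B_y·13.1 − 2500·6.7 = 0 → B_y = 16750/13.1 = 1278.63 ≈ 1279 lb.
ΣF_y = 0: A_y + 1278.63 − 2500 = 0 → A_y = 1221 lb.
ΣF_x = 0: no horizontal applied forces, so A_x = 0.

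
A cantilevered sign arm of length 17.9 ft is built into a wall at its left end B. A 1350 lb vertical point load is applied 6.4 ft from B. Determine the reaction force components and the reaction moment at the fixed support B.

ΣF_x = 0: B_x = 0.
ΣF_y = 0: B_y − 1350 = 0 → B_y = 1350 lb.
ΣM about B: M_B − 1350·6.4 = 0 → M_B = 8640 lb·ft.

B_x = 0, B_y = 1350 lb, M_B = 8640 lb·ft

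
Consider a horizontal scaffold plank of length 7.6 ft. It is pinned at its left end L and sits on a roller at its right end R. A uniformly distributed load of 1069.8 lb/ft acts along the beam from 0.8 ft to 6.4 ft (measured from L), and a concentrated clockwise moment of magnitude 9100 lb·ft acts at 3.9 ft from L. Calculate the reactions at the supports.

L_x = 0, L_y = 1956 lb, R_y = 4035 lb

Resultant of the distributed load: 1069.8 × 5.6 = 5990.88 lb at 3.6 ft from L.
Taking moments about L: R_y·7.6 − (1069.8·5.6)·3.6 − 9100 = 0 → R_y = 30667.168/7.6 = 4035.15 ≈ 4035 lb.
ΣF_y = 0: L_y + 4035.15 − 1069.8·5.6 = 0 → L_y = 1956 lb.
ΣF_x = 0: no horizontal applied forces, so L_x = 0.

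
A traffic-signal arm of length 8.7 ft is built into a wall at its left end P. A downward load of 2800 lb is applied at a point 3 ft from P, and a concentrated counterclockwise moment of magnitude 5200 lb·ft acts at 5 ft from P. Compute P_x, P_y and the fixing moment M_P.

P_x = 0, P_y = 2800 lb, M_P = 3200 lb·ft

ΣF_x = 0: P_x = 0.
ΣF_y = 0: P_y − 2800 = 0 → P_y = 2800 lb.
ΣM about P: M_P − 2800·3 + 5200 = 0 → M_P = 3200 lb·ft.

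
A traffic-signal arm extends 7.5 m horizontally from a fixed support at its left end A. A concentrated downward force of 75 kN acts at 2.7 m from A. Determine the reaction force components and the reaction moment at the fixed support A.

A_x = 0, A_y = 75.00 kN, M_A = 202.5 kN·m

ΣF_x = 0: A_x = 0.
ΣF_y = 0: A_y − 75 = 0 → A_y = 75.00 kN.
ΣM about A: M_A − 75·2.7 = 0 → M_A = 202.5 kN·m.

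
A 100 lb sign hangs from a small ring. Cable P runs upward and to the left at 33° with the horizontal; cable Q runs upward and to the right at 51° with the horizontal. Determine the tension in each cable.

ΣF_x = 0: −T_P·cos33° + T_Q·cos51° = 0 → T_Q = 1.33266·T_P.
ΣF_y = 0: T_P·sin33° + T_Q·sin51° = 100.
Substitute: T_P·(0.544639 + 1.33266·0.777146) = 100 → T_P = 63.2787 ≈ 63.28 lb.
Then T_Q = 1.33266 × 63.2787 = 84.33 lb.

T_P = 63.28 lb, T_Q = 84.33 lb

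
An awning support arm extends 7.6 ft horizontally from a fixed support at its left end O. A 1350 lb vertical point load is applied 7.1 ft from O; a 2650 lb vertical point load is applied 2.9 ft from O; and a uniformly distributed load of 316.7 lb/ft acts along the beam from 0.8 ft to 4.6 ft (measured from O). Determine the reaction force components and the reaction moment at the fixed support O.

O_x = 0, O_y = 5203 lb, M_O = 20520 lb·ft

Resultant of the distributed load: 316.7 × 3.8 = 1203.46 lb at 2.7 ft from O.
ΣF_x = 0: O_x = 0.
ΣF_y = 0: O_y − 1350 − 2650 − 316.7·3.8 = 0 → O_y = 5203 lb.
ΣM about O: M_O − 1350·7.1 − 2650·2.9 − (316.7·3.8)·2.7 = 0 → M_O = 20520 lb·ft.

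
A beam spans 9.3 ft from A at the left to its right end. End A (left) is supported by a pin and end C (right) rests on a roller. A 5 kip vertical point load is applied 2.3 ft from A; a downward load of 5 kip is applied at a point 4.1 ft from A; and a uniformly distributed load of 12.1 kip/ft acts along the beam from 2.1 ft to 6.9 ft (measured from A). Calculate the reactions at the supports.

Resultant of the distributed load: 12.1 × 4.8 = 58.08 kip at 4.5 ft from A.
Moments about A: C_y·9.3 − 5·2.3 − 5·4.1 − (12.1·4.8)·4.5 = 0 → C_y = 293.36/9.3 = 31.5441 ≈ 31.54 kip.
ΣF_y = 0: A_y + 31.5441 − 5 − 5 − 12.1·4.8 = 0 → A_y = 36.54 kip.
ΣF_x = 0: no horizontal applied forces, so A_x = 0.

A_x = 0, A_y = 36.54 kip, C_y = 31.54 kip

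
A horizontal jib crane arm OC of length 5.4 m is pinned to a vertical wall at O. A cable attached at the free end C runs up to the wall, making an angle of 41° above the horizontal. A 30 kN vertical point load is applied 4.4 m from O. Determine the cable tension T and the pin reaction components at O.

T = 37.26 kN, O_x = 28.12 kN, O_y = 5.556 kN

ΣM about O: T·sin41°·5.4 − 30·4.4 = 0 → T = 132/(5.4·0.656059) = 37.2595 ≈ 37.26 kN.
ΣF_x = 0: O_x − T·cos41° = 0 → O_x = 37.2595 × 0.75471 = 28.12 kN.
ΣF_y = 0: O_y + T·sin41° − 30 = 0 → O_y = 30 − 37.2595 × 0.656059 = 5.556 kN.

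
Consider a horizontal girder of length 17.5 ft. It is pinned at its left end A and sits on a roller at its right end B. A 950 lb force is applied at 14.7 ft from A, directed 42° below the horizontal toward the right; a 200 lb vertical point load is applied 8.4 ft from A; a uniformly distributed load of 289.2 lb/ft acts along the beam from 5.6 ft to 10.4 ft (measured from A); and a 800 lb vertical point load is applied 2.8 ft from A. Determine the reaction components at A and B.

A_x = -706.0 lb, A_y = 1631 lb, B_y = 1393 lb

Resultant of the distributed load: 289.2 × 4.8 = 1388.16 lb at 8 ft from A.
ΣM about A: B_y·17.5 − 950·sin42°·14.7 − 200·8.4 − (289.2·4.8)·8 − 800·2.8 = 0 → B_y = 24369.7/17.5 = 1392.55 ≈ 1393 lb.
ΣF_y = 0: A_y + 1392.55 − 950·sin42° − 200 − 289.2·4.8 − 800 = 0 → A_y = 1631 lb.
ΣF_x = 0: A_x + 950·cos42° = 0 → A_x = -706.0 lb.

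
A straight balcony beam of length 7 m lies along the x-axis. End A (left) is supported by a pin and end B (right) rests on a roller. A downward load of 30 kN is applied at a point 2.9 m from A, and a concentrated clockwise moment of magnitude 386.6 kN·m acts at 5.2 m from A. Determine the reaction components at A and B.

A_x = 0, A_y = -37.66 kN, B_y = 67.66 kN

Moments about A: B_y·7 − 30·2.9 − 386.6 = 0 → B_y = 473.6/7 = 67.6571 ≈ 67.66 kN.
ΣF_y = 0: A_y + 67.6571 − 30 = 0 → A_y = -37.66 kN.
ΣF_x = 0: no horizontal applied forces, so A_x = 0.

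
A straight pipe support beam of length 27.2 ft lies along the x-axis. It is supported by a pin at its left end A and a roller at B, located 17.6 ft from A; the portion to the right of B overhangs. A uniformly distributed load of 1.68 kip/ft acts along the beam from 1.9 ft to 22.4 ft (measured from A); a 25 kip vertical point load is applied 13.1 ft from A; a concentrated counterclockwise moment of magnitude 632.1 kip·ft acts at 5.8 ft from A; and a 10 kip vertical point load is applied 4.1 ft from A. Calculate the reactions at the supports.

A_x = 0, A_y = 60.64 kip, B_y = 8.798 kip

Resultant of the distributed load: 1.68 × 20.5 = 34.44 kip at 12.15 ft from A.
Taking moments about A: B_y·17.6 − (1.68·20.5)·12.15 − 25·13.1 + 632.1 − 10·4.1 = 0 → B_y = 154.846/17.6 = 8.79807 ≈ 8.798 kip.
ΣF_y = 0: A_y + 8.79807 − 1.68·20.5 − 25 − 10 = 0 → A_y = 60.64 kip.
ΣF_x = 0: no horizontal applied forces, so A_x = 0.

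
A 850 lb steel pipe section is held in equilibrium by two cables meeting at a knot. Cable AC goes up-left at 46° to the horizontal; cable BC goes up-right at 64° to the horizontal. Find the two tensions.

ΣF_x = 0: −T_AC·cos46° + T_BC·cos64° = 0 → T_BC = 1.58464·T_AC.
ΣF_y = 0: T_AC·sin46° + T_BC·sin64° = 850.
Substitute: T_AC·(0.71934 + 1.58464·0.898794) = 850 → T_AC = 396.528 ≈ 396.5 lb.
Then T_BC = 1.58464 × 396.528 = 628.4 lb.

T_AC = 396.5 lb, T_BC = 628.4 lb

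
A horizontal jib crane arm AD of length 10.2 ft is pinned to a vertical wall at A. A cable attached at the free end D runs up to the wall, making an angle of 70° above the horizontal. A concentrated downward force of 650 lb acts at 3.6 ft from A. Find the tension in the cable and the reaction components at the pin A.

T = 244.1 lb, A_x = 83.50 lb, A_y = 420.6 lb

ΣM about A: T·sin70°·10.2 − 650·3.6 = 0 → T = 2340/(10.2·0.939693) = 244.135 ≈ 244.1 lb.
ΣF_x = 0: A_x − T·cos70° = 0 → A_x = 244.135 × 0.34202 = 83.50 lb.
ΣF_y = 0: A_y + T·sin70° − 650 = 0 → A_y = 650 − 244.135 × 0.939693 = 420.6 lb.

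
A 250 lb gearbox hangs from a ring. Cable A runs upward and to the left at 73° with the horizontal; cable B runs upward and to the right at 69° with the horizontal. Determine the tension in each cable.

ΣF_x = 0: −T_A·cos73° + T_B·cos69° = 0 → T_B = 0.815842·T_A.
ΣF_y = 0: T_A·sin73° + T_B·sin69° = 250.
Substitute: T_A·(0.956305 + 0.815842·0.93358) = 250 → T_A = 145.522 ≈ 145.5 lb.
Then T_B = 0.815842 × 145.522 = 118.7 lb.

T_A = 145.5 lb, T_B = 118.7 lb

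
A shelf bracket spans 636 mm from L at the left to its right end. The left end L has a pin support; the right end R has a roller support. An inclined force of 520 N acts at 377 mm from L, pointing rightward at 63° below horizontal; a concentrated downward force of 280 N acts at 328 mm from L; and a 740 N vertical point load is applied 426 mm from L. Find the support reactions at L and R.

L_x = -236.1 N, L_y = 568.6 N, R_y = 914.7 N

Moments about L: R_y·636 − 520·sin63°·377 − 280·328 − 740·426 = 0 → R_y = 581753/636 = 914.706 ≈ 914.7 N.
ΣF_y = 0: L_y + 914.706 − 520·sin63° − 280 − 740 = 0 → L_y = 568.6 N.
ΣF_x = 0: L_x + 520·cos63° = 0 → L_x = -236.1 N.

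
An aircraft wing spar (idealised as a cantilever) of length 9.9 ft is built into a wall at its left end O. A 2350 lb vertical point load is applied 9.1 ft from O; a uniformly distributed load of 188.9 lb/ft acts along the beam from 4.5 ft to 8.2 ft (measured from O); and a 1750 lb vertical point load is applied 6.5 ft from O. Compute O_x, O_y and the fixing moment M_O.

Resultant of the distributed load: 188.9 × 3.7 = 698.93 lb at 6.35 ft from O.
ΣF_x = 0: O_x = 0.
ΣF_y = 0: O_y − 2350 − 188.9·3.7 − 1750 = 0 → O_y = 4799 lb.
ΣM about O: M_O − 2350·9.1 − (188.9·3.7)·6.35 − 1750·6.5 = 0 → M_O = 37200 lb·ft.

O_x = 0, O_y = 4799 lb, M_O = 37200 lb·ft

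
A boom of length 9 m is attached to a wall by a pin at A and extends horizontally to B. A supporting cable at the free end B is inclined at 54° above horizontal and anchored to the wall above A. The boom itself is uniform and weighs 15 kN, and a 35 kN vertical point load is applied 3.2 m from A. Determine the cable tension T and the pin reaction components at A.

ΣM about A: T·sin54°·9 − 15·4.5 − 35·3.2 = 0 → T = 179.5/(9·0.809017) = 24.6527 ≈ 24.65 kN.
ΣF_x = 0: A_x − T·cos54° = 0 → A_x = 24.6527 × 0.587785 = 14.49 kN.
ΣF_y = 0: A_y + T·sin54° − 15 − 35 = 0 → A_y = 50 − 24.6527 × 0.809017 = 30.06 kN.

T = 24.65 kN, A_x = 14.49 kN, A_y = 30.06 kN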